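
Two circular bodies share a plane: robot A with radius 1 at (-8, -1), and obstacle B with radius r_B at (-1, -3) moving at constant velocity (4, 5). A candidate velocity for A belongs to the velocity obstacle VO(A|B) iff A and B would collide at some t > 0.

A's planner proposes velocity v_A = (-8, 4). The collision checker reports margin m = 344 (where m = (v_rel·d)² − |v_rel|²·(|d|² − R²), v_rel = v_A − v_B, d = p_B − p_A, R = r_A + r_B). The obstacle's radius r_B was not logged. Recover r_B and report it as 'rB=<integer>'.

m = 344
d = (7, -2);  v_rel = (-12, -1),  |v_rel|² = 145
v_rel×d = (-12)·(-2) − (-1)·(7) = 31
since m = R²·145 − 31²:  R² = (961 + 344) / 145 = 9
R = √9 = 3  ⇒  r_B = 3 − 1 = 2

rB=2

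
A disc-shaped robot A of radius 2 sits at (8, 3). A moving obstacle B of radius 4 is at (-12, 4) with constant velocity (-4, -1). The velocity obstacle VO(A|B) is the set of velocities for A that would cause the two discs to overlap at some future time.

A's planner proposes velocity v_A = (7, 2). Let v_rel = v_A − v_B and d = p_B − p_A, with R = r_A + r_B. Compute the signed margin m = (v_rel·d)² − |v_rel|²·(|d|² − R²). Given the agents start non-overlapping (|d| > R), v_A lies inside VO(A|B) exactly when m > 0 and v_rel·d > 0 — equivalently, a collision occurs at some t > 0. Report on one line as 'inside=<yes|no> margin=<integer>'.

d = (-20, 1),  |d|² = 401;  R = 2+4 = 6,  c = 401−6² = 365
v_rel = (11, 3),  |v_rel|² = 130;  v_rel·d = (11)·(-20) + (3)·(1) = -217
130·t² + 434·t + 365 = 0  ⇒  m = (-217)² − 130·365 = -361
m = -361 < 0,  v_rel·d = -217 < 0  ⇒  outside

inside=no margin=-361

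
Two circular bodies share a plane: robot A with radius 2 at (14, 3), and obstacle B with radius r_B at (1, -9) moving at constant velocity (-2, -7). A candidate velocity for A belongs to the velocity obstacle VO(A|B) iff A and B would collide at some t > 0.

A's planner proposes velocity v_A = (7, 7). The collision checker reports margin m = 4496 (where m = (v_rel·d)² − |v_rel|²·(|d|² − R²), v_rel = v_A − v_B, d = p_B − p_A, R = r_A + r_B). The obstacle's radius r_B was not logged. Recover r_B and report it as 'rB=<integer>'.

m = 4496
d = (-13, -12);  v_rel = (9, 14),  |v_rel|² = 277
v_rel×d = (9)·(-12) − (14)·(-13) = 74
since m = R²·277 − 74²:  R² = (5476 + 4496) / 277 = 36
R = √36 = 6  ⇒  r_B = 6 − 2 = 4

rB=4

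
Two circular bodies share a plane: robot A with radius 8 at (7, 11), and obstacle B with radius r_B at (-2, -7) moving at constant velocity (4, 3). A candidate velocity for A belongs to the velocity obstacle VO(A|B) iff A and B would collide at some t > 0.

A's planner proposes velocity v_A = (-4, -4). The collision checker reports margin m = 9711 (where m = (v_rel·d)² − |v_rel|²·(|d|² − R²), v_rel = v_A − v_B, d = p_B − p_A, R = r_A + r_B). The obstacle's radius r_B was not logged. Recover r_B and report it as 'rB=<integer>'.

m = 9711
d = (-9, -18);  v_rel = (-8, -7),  |v_rel|² = 113
v_rel×d = (-8)·(-18) − (-7)·(-9) = 81
since m = R²·113 − 81²:  R² = (6561 + 9711) / 113 = 144
R = √144 = 12  ⇒  r_B = 12 − 8 = 4

rB=4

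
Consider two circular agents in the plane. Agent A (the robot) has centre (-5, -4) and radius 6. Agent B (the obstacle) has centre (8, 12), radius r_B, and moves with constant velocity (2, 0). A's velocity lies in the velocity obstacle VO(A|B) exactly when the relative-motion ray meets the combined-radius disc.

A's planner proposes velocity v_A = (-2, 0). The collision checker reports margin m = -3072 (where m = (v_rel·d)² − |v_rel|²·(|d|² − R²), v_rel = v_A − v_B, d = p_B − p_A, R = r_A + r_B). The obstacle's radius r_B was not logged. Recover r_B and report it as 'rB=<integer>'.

m = -3072
d = (13, 16);  v_rel = (-4, 0),  |v_rel|² = 16
v_rel×d = (-4)·(16) − (0)·(13) = -64
since m = R²·16 − (-64)²:  R² = (4096 + -3072) / 16 = 64
R = √64 = 8  ⇒  r_B = 8 − 6 = 2

rB=2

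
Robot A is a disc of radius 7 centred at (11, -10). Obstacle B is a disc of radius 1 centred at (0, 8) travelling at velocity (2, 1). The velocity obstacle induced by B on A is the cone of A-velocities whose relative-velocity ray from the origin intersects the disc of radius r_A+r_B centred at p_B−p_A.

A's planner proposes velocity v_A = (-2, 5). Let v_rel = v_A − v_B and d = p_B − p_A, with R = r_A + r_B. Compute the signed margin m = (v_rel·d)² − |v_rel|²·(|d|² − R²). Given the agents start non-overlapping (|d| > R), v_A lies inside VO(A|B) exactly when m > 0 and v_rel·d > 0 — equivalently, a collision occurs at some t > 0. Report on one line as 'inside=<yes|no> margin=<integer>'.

d = (-11, 18),  |d|² = 445;  R = 7+1 = 8,  c = 445−8² = 381
v_rel = (-4, 4),  |v_rel|² = 32;  v_rel·d = (-4)·(-11) + (4)·(18) = 116
32·t² − 232·t + 381 = 0  ⇒  m = 116² − 32·381 = 1264
m = 1264 > 0,  v_rel·d = 116 > 0  ⇒  inside

inside=yes margin=1264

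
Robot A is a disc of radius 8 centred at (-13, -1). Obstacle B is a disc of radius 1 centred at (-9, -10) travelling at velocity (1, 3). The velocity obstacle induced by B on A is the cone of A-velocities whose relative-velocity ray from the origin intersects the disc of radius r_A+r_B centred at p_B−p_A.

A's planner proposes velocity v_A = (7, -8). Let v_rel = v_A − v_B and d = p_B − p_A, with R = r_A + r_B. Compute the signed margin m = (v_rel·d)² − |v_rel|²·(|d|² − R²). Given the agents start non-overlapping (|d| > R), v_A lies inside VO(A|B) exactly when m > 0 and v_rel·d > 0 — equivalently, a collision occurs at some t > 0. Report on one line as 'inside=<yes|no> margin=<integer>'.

d = (4, -9),  |d|² = 97;  R = 8+1 = 9,  c = 97−9² = 16
v_rel = (6, -11),  |v_rel|² = 157;  v_rel·d = (6)·(4) + (-11)·(-9) = 123
157·t² − 246·t + 16 = 0  ⇒  m = 123² − 157·16 = 12617
m = 12617 > 0,  v_rel·d = 123 > 0  ⇒  inside

inside=yes margin=12617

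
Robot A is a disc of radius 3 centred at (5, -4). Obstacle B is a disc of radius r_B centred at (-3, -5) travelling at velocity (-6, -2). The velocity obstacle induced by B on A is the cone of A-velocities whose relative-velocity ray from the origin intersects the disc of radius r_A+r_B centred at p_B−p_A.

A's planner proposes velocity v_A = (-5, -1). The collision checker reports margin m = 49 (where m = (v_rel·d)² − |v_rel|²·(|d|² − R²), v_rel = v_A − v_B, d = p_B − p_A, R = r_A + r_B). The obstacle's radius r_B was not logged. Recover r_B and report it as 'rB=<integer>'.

m = 49
d = (-8, -1);  v_rel = (1, 1),  |v_rel|² = 2
v_rel×d = (1)·(-1) − (1)·(-8) = 7
since m = R²·2 − 7²:  R² = (49 + 49) / 2 = 49
R = √49 = 7  ⇒  r_B = 7 − 3 = 4

rB=4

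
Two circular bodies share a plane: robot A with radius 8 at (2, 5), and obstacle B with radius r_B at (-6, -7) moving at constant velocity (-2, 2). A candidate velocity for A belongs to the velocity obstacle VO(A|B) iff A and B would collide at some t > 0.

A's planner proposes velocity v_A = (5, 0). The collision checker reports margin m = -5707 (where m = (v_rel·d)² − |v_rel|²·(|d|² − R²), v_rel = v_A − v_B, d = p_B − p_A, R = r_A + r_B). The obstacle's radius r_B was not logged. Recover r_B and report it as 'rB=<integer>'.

m = -5707
d = (-8, -12);  v_rel = (7, -2),  |v_rel|² = 53
v_rel×d = (7)·(-12) − (-2)·(-8) = -100
since m = R²·53 − (-100)²:  R² = (10000 + -5707) / 53 = 81
R = √81 = 9  ⇒  r_B = 9 − 8 = 1

rB=1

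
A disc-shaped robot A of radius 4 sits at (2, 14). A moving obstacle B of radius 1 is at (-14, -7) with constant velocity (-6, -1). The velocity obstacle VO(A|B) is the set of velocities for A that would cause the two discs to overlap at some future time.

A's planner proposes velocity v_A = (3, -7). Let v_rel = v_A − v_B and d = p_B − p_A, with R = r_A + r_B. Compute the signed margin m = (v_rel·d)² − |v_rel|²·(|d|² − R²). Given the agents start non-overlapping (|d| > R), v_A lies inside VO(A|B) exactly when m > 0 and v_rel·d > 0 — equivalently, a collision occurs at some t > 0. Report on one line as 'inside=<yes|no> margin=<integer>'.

d = (-16, -21),  |d|² = 697;  R = 4+1 = 5,  c = 697−5² = 672
v_rel = (9, -6),  |v_rel|² = 117;  v_rel·d = (9)·(-16) + (-6)·(-21) = -18
117·t² + 36·t + 672 = 0  ⇒  m = (-18)² − 117·672 = -78300
m = -78300 < 0,  v_rel·d = -18 < 0  ⇒  outside

inside=no margin=-78300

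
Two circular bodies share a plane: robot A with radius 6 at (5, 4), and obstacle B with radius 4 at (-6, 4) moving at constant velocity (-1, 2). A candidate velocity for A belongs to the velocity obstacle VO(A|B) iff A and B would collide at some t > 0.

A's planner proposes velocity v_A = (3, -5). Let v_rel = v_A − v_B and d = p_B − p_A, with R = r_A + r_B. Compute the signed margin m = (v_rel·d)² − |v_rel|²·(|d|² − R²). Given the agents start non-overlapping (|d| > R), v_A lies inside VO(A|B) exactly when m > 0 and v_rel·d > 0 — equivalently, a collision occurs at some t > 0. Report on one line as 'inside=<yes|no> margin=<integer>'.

d = (-11, 0),  |d|² = 121;  R = 6+4 = 10,  c = 121−10² = 21
v_rel = (4, -7),  |v_rel|² = 65;  v_rel·d = (4)·(-11) + (-7)·(0) = -44
65·t² + 88·t + 21 = 0  ⇒  m = (-44)² − 65·21 = 571
m = 571 > 0,  v_rel·d = -44 < 0  ⇒  outside

inside=no margin=571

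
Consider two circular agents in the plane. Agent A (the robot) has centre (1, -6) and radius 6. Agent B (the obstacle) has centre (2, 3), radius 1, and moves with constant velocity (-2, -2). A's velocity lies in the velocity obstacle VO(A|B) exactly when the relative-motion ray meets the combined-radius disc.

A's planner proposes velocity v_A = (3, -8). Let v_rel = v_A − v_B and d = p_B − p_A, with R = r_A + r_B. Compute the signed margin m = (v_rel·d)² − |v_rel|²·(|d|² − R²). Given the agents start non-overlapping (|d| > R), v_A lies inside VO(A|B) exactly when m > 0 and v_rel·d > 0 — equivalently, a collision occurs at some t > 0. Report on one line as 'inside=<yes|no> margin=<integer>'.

d = (1, 9),  |d|² = 82;  R = 6+1 = 7,  c = 82−7² = 33
v_rel = (5, -6),  |v_rel|² = 61;  v_rel·d = (5)·(1) + (-6)·(9) = -49
61·t² + 98·t + 33 = 0  ⇒  m = (-49)² − 61·33 = 388
m = 388 > 0,  v_rel·d = -49 < 0  ⇒  outside

inside=no margin=388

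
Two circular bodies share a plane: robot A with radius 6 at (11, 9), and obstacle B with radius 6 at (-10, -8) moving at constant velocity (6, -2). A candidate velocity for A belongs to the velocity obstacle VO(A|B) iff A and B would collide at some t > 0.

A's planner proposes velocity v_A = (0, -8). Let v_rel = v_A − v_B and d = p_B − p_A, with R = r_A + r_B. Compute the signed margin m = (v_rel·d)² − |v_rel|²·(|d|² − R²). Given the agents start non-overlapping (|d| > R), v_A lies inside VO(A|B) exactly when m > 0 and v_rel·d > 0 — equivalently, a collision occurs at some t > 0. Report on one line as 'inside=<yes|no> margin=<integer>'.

d = (-21, -17),  |d|² = 730;  R = 6+6 = 12,  c = 730−12² = 586
v_rel = (-6, -6),  |v_rel|² = 72;  v_rel·d = (-6)·(-21) + (-6)·(-17) = 228
72·t² − 456·t + 586 = 0  ⇒  m = 228² − 72·586 = 9792
m = 9792 > 0,  v_rel·d = 228 > 0  ⇒  inside

inside=yes margin=9792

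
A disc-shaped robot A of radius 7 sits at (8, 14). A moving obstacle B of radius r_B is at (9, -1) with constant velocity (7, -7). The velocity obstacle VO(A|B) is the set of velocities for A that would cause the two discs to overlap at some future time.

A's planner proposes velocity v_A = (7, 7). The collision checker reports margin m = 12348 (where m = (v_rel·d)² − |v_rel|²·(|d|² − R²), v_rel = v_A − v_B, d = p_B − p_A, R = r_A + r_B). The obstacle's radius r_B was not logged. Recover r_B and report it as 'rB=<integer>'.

m = 12348
d = (1, -15);  v_rel = (0, 14),  |v_rel|² = 196
v_rel×d = (0)·(-15) − (14)·(1) = -14
since m = R²·196 − (-14)²:  R² = (196 + 12348) / 196 = 64
R = √64 = 8  ⇒  r_B = 8 − 7 = 1

rB=1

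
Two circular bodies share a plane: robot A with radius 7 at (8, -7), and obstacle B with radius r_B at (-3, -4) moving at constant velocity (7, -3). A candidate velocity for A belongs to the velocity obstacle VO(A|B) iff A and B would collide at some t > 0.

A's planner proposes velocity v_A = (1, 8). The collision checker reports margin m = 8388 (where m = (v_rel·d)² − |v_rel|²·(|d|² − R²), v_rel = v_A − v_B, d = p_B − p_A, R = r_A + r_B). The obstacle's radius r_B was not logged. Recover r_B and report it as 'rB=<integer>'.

m = 8388
d = (-11, 3);  v_rel = (-6, 11),  |v_rel|² = 157
v_rel×d = (-6)·(3) − (11)·(-11) = 103
since m = R²·157 − 103²:  R² = (10609 + 8388) / 157 = 121
R = √121 = 11  ⇒  r_B = 11 − 7 = 4

rB=4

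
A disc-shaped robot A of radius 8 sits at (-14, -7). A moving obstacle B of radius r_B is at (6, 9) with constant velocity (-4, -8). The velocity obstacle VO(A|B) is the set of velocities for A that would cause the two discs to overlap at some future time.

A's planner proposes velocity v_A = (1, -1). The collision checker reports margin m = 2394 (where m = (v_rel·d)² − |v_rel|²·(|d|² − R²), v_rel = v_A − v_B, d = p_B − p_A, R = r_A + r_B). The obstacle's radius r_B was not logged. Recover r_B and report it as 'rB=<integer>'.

m = 2394
d = (20, 16);  v_rel = (5, 7),  |v_rel|² = 74
v_rel×d = (5)·(16) − (7)·(20) = -60
since m = R²·74 − (-60)²:  R² = (3600 + 2394) / 74 = 81
R = √81 = 9  ⇒  r_B = 9 − 8 = 1

rB=1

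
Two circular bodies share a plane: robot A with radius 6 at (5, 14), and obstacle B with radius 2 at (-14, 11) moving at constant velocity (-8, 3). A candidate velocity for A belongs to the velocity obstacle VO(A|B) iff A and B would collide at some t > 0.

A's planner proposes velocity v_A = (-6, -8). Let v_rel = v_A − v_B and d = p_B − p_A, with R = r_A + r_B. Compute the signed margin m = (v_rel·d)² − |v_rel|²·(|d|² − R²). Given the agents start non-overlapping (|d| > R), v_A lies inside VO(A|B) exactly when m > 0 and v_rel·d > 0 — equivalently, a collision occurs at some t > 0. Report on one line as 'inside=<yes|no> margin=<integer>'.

d = (-19, -3),  |d|² = 370;  R = 6+2 = 8,  c = 370−8² = 306
v_rel = (2, -11),  |v_rel|² = 125;  v_rel·d = (2)·(-19) + (-11)·(-3) = -5
125·t² + 10·t + 306 = 0  ⇒  m = (-5)² − 125·306 = -38225
m = -38225 < 0,  v_rel·d = -5 < 0  ⇒  outside

inside=no margin=-38225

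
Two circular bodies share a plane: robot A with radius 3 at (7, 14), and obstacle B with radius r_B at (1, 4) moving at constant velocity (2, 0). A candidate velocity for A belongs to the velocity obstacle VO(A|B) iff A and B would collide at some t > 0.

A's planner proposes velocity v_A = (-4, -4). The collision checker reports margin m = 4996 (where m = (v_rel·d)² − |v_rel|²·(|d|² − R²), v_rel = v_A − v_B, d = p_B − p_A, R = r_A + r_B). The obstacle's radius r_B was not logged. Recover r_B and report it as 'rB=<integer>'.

m = 4996
d = (-6, -10);  v_rel = (-6, -4),  |v_rel|² = 52
v_rel×d = (-6)·(-10) − (-4)·(-6) = 36
since m = R²·52 − 36²:  R² = (1296 + 4996) / 52 = 121
R = √121 = 11  ⇒  r_B = 11 − 3 = 8

rB=8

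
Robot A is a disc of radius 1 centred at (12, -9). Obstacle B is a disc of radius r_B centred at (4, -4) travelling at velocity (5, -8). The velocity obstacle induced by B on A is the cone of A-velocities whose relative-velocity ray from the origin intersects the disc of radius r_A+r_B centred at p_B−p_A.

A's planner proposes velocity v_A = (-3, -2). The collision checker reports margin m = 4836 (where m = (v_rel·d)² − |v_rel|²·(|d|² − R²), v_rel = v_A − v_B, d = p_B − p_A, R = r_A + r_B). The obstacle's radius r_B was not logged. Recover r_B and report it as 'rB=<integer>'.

m = 4836
d = (-8, 5);  v_rel = (-8, 6),  |v_rel|² = 100
v_rel×d = (-8)·(5) − (6)·(-8) = 8
since m = R²·100 − 8²:  R² = (64 + 4836) / 100 = 49
R = √49 = 7  ⇒  r_B = 7 − 1 = 6

rB=6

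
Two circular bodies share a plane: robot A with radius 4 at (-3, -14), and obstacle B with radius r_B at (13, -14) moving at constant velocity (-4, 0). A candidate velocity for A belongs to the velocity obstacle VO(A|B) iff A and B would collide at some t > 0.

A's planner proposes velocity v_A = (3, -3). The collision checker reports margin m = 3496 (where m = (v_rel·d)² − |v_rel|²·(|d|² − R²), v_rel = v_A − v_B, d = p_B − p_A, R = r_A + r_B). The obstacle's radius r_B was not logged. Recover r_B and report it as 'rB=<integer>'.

m = 3496
d = (16, 0);  v_rel = (7, -3),  |v_rel|² = 58
v_rel×d = (7)·(0) − (-3)·(16) = 48
since m = R²·58 − 48²:  R² = (2304 + 3496) / 58 = 100
R = √100 = 10  ⇒  r_B = 10 − 4 = 6

rB=6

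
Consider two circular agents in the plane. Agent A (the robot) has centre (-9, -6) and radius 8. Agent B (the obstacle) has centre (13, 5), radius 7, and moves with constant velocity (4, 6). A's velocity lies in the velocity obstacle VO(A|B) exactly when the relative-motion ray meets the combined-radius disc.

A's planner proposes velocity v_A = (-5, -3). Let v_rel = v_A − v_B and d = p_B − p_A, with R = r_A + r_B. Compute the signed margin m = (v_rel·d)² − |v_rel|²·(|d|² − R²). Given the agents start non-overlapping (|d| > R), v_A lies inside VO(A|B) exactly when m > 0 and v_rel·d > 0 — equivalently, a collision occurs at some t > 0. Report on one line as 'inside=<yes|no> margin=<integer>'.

d = (22, 11),  |d|² = 605;  R = 8+7 = 15,  c = 605−15² = 380
v_rel = (-9, -9),  |v_rel|² = 162;  v_rel·d = (-9)·(22) + (-9)·(11) = -297
162·t² + 594·t + 380 = 0  ⇒  m = (-297)² − 162·380 = 26649
m = 26649 > 0,  v_rel·d = -297 < 0  ⇒  outside

inside=no margin=26649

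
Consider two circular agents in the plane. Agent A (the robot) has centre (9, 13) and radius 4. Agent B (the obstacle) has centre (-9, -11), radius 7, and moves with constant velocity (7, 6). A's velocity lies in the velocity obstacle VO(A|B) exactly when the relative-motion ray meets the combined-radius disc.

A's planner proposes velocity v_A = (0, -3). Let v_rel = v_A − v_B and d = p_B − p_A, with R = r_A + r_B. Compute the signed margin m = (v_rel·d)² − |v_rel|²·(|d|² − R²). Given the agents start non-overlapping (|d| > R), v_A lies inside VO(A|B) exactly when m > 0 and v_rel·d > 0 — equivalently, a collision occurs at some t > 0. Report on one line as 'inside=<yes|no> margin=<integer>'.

d = (-18, -24),  |d|² = 900;  R = 4+7 = 11,  c = 900−11² = 779
v_rel = (-7, -9),  |v_rel|² = 130;  v_rel·d = (-7)·(-18) + (-9)·(-24) = 342
130·t² − 684·t + 779 = 0  ⇒  m = 342² − 130·779 = 15694
m = 15694 > 0,  v_rel·d = 342 > 0  ⇒  inside

inside=yes margin=15694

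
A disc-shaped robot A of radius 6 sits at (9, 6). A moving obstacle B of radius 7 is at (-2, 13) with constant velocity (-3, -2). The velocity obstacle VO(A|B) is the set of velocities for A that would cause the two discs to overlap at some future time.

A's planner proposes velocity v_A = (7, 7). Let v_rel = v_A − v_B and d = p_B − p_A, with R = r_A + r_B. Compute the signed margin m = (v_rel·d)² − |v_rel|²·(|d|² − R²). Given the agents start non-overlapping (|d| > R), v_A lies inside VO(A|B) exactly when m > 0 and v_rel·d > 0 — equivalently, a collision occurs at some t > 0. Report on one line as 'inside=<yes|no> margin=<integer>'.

d = (-11, 7),  |d|² = 170;  R = 6+7 = 13,  c = 170−13² = 1
v_rel = (10, 9),  |v_rel|² = 181;  v_rel·d = (10)·(-11) + (9)·(7) = -47
181·t² + 94·t + 1 = 0  ⇒  m = (-47)² − 181·1 = 2028
m = 2028 > 0,  v_rel·d = -47 < 0  ⇒  outside

inside=no margin=2028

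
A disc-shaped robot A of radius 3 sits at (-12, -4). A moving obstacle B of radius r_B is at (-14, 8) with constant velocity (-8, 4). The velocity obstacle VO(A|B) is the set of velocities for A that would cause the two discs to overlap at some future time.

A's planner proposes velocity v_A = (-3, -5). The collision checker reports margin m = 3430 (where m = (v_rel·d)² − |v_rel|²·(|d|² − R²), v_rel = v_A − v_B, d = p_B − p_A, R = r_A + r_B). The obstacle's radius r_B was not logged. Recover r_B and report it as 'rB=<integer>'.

m = 3430
d = (-2, 12);  v_rel = (5, -9),  |v_rel|² = 106
v_rel×d = (5)·(12) − (-9)·(-2) = 42
since m = R²·106 − 42²:  R² = (1764 + 3430) / 106 = 49
R = √49 = 7  ⇒  r_B = 7 − 3 = 4

rB=4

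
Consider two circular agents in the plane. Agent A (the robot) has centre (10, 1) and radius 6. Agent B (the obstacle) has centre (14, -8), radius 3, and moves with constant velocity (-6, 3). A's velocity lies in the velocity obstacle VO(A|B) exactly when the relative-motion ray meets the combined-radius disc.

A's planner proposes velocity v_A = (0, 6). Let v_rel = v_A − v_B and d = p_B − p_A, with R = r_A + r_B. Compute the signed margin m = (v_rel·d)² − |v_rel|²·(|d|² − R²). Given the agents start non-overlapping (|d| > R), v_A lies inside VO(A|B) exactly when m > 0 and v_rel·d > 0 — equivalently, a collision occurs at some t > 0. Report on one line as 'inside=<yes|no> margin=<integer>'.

d = (4, -9),  |d|² = 97;  R = 6+3 = 9,  c = 97−9² = 16
v_rel = (6, 3),  |v_rel|² = 45;  v_rel·d = (6)·(4) + (3)·(-9) = -3
45·t² + 6·t + 16 = 0  ⇒  m = (-3)² − 45·16 = -711
m = -711 < 0,  v_rel·d = -3 < 0  ⇒  outside

inside=no margin=-711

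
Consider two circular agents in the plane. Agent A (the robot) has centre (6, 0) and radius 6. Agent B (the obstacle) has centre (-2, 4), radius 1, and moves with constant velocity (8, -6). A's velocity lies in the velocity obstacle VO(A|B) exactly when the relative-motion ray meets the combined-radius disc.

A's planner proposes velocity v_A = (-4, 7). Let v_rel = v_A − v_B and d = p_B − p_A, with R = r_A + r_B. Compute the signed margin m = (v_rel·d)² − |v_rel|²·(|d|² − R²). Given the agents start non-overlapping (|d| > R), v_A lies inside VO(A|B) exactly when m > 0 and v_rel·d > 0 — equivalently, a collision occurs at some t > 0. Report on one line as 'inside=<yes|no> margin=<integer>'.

d = (-8, 4),  |d|² = 80;  R = 6+1 = 7,  c = 80−7² = 31
v_rel = (-12, 13),  |v_rel|² = 313;  v_rel·d = (-12)·(-8) + (13)·(4) = 148
313·t² − 296·t + 31 = 0  ⇒  m = 148² − 313·31 = 12201
m = 12201 > 0,  v_rel·d = 148 > 0  ⇒  inside

inside=yes margin=12201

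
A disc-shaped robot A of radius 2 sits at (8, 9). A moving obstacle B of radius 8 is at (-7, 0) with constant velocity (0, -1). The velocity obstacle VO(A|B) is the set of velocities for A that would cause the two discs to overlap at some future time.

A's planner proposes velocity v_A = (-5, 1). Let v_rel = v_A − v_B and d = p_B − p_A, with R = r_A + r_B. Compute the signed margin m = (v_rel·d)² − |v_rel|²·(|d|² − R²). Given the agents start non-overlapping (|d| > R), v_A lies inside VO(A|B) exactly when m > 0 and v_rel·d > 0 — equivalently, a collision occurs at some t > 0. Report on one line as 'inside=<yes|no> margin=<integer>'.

d = (-15, -9),  |d|² = 306;  R = 2+8 = 10,  c = 306−10² = 206
v_rel = (-5, 2),  |v_rel|² = 29;  v_rel·d = (-5)·(-15) + (2)·(-9) = 57
29·t² − 114·t + 206 = 0  ⇒  m = 57² − 29·206 = -2725
m = -2725 < 0,  v_rel·d = 57 > 0  ⇒  outside

inside=no margin=-2725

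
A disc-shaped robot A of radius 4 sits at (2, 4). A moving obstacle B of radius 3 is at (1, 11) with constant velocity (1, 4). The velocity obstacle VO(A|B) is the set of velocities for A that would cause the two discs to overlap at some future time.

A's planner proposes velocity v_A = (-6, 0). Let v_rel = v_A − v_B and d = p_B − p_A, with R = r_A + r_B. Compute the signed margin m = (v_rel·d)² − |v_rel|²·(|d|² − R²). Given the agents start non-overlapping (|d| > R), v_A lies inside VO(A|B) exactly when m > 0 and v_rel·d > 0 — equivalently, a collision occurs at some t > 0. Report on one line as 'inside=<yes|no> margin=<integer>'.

d = (-1, 7),  |d|² = 50;  R = 4+3 = 7,  c = 50−7² = 1
v_rel = (-7, -4),  |v_rel|² = 65;  v_rel·d = (-7)·(-1) + (-4)·(7) = -21
65·t² + 42·t + 1 = 0  ⇒  m = (-21)² − 65·1 = 376
m = 376 > 0,  v_rel·d = -21 < 0  ⇒  outside

inside=no margin=376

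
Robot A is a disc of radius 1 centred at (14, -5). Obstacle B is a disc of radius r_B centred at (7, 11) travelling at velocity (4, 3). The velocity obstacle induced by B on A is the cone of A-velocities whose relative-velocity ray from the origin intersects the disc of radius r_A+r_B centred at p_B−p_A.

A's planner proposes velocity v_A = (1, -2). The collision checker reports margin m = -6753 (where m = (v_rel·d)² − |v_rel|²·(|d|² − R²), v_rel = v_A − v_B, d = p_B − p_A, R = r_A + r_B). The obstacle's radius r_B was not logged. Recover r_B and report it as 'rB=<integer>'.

m = -6753
d = (-7, 16);  v_rel = (-3, -5),  |v_rel|² = 34
v_rel×d = (-3)·(16) − (-5)·(-7) = -83
since m = R²·34 − (-83)²:  R² = (6889 + -6753) / 34 = 4
R = √4 = 2  ⇒  r_B = 2 − 1 = 1

rB=1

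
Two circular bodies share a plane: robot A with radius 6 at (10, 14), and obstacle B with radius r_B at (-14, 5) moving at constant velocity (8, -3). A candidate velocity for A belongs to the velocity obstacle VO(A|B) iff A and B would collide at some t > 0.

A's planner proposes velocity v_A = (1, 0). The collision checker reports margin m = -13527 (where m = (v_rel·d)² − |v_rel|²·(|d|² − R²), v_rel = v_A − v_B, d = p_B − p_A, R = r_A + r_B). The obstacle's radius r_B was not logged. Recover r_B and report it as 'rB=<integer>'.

m = -13527
d = (-24, -9);  v_rel = (-7, 3),  |v_rel|² = 58
v_rel×d = (-7)·(-9) − (3)·(-24) = 135
since m = R²·58 − 135²:  R² = (18225 + -13527) / 58 = 81
R = √81 = 9  ⇒  r_B = 9 − 6 = 3

rB=3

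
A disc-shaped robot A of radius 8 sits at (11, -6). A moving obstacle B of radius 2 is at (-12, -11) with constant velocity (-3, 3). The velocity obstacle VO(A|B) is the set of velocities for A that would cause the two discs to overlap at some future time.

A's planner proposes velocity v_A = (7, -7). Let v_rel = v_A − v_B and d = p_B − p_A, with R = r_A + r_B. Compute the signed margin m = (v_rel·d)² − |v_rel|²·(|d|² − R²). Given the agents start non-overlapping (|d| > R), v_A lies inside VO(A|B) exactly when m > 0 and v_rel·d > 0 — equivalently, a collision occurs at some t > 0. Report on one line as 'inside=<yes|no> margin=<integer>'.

d = (-23, -5),  |d|² = 554;  R = 8+2 = 10,  c = 554−10² = 454
v_rel = (10, -10),  |v_rel|² = 200;  v_rel·d = (10)·(-23) + (-10)·(-5) = -180
200·t² + 360·t + 454 = 0  ⇒  m = (-180)² − 200·454 = -58400
m = -58400 < 0,  v_rel·d = -180 < 0  ⇒  outside

inside=no margin=-58400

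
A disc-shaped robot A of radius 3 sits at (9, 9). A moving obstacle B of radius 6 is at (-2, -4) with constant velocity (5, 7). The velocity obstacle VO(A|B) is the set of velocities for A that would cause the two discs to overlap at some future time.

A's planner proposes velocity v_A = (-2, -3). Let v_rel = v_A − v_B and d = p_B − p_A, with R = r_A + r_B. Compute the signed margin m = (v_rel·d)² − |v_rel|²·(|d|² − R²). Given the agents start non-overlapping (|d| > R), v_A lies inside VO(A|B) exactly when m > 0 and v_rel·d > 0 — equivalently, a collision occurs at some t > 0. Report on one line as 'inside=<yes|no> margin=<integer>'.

d = (-11, -13),  |d|² = 290;  R = 3+6 = 9,  c = 290−9² = 209
v_rel = (-7, -10),  |v_rel|² = 149;  v_rel·d = (-7)·(-11) + (-10)·(-13) = 207
149·t² − 414·t + 209 = 0  ⇒  m = 207² − 149·209 = 11708
m = 11708 > 0,  v_rel·d = 207 > 0  ⇒  inside

inside=yes margin=11708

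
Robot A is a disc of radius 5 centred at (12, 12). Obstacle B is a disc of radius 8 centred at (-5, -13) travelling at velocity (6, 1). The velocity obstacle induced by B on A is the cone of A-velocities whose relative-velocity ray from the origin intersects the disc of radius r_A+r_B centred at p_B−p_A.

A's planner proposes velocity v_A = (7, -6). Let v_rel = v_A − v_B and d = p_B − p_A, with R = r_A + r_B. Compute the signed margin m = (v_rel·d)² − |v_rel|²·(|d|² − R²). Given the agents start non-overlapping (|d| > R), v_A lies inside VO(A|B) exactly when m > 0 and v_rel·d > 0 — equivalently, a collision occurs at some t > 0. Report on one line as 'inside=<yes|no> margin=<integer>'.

d = (-17, -25),  |d|² = 914;  R = 5+8 = 13,  c = 914−13² = 745
v_rel = (1, -7),  |v_rel|² = 50;  v_rel·d = (1)·(-17) + (-7)·(-25) = 158
50·t² − 316·t + 745 = 0  ⇒  m = 158² − 50·745 = -12286
m = -12286 < 0,  v_rel·d = 158 > 0  ⇒  outside

inside=no margin=-12286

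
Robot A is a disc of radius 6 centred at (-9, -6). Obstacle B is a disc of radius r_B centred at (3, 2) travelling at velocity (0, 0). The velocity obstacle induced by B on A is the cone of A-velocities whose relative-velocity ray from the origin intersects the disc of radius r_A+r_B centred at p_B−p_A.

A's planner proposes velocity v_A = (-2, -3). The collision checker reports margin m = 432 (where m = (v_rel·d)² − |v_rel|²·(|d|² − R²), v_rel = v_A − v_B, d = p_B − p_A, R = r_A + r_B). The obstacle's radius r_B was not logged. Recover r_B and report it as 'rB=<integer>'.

m = 432
d = (12, 8);  v_rel = (-2, -3),  |v_rel|² = 13
v_rel×d = (-2)·(8) − (-3)·(12) = 20
since m = R²·13 − 20²:  R² = (400 + 432) / 13 = 64
R = √64 = 8  ⇒  r_B = 8 − 6 = 2

rB=2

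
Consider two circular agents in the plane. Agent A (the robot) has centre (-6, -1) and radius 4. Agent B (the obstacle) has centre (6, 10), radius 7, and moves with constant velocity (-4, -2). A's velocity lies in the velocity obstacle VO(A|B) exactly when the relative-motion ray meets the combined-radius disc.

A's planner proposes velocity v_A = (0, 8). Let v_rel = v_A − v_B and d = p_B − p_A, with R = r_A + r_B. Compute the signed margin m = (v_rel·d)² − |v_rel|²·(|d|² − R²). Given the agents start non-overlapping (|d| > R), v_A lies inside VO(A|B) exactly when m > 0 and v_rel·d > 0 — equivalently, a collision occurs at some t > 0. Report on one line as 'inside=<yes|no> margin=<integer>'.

d = (12, 11),  |d|² = 265;  R = 4+7 = 11,  c = 265−11² = 144
v_rel = (4, 10),  |v_rel|² = 116;  v_rel·d = (4)·(12) + (10)·(11) = 158
116·t² − 316·t + 144 = 0  ⇒  m = 158² − 116·144 = 8260
m = 8260 > 0,  v_rel·d = 158 > 0  ⇒  inside

inside=yes margin=8260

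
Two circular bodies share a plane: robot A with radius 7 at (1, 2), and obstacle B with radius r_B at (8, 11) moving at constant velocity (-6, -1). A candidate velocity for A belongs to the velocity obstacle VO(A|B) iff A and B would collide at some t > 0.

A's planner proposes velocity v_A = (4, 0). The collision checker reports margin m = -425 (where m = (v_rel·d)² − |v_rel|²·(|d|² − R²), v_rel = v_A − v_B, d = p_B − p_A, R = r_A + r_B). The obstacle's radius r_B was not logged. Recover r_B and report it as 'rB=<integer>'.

m = -425
d = (7, 9);  v_rel = (10, 1),  |v_rel|² = 101
v_rel×d = (10)·(9) − (1)·(7) = 83
since m = R²·101 − 83²:  R² = (6889 + -425) / 101 = 64
R = √64 = 8  ⇒  r_B = 8 − 7 = 1

rB=1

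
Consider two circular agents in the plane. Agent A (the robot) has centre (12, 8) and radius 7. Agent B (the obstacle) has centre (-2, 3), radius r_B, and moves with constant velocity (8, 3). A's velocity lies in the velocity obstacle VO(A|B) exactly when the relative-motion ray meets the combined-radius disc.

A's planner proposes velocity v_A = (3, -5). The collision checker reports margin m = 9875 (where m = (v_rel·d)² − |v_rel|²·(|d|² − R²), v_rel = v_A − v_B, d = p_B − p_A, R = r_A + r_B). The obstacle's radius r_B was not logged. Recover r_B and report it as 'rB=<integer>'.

m = 9875
d = (-14, -5);  v_rel = (-5, -8),  |v_rel|² = 89
v_rel×d = (-5)·(-5) − (-8)·(-14) = -87
since m = R²·89 − (-87)²:  R² = (7569 + 9875) / 89 = 196
R = √196 = 14  ⇒  r_B = 14 − 7 = 7

rB=7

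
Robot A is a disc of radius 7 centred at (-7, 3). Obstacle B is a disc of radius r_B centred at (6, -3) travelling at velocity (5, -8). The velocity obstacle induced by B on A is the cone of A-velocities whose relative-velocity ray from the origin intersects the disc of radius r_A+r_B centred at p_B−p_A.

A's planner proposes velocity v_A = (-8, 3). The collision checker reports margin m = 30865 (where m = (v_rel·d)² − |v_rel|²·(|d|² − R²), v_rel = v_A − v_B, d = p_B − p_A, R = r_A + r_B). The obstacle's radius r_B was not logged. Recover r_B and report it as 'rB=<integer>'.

m = 30865
d = (13, -6);  v_rel = (-13, 11),  |v_rel|² = 290
v_rel×d = (-13)·(-6) − (11)·(13) = -65
since m = R²·290 − (-65)²:  R² = (4225 + 30865) / 290 = 121
R = √121 = 11  ⇒  r_B = 11 − 7 = 4

rB=4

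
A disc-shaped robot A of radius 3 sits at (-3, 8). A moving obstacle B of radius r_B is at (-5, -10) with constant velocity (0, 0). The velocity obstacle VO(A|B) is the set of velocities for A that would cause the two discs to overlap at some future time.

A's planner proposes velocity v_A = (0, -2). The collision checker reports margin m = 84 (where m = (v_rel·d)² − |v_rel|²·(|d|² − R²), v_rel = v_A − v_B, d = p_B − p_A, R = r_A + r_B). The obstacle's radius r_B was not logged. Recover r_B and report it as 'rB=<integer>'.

m = 84
d = (-2, -18);  v_rel = (0, -2),  |v_rel|² = 4
v_rel×d = (0)·(-18) − (-2)·(-2) = -4
since m = R²·4 − (-4)²:  R² = (16 + 84) / 4 = 25
R = √25 = 5  ⇒  r_B = 5 − 3 = 2

rB=2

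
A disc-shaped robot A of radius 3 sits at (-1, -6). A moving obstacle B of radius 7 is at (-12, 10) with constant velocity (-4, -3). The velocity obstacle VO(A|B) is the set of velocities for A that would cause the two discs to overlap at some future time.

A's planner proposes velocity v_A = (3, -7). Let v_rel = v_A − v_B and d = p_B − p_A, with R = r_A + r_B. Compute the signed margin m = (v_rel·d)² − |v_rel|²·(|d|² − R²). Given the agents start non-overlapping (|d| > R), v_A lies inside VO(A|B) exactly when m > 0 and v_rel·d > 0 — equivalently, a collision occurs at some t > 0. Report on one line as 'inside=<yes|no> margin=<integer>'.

d = (-11, 16),  |d|² = 377;  R = 3+7 = 10,  c = 377−10² = 277
v_rel = (7, -4),  |v_rel|² = 65;  v_rel·d = (7)·(-11) + (-4)·(16) = -141
65·t² + 282·t + 277 = 0  ⇒  m = (-141)² − 65·277 = 1876
m = 1876 > 0,  v_rel·d = -141 < 0  ⇒  outside

inside=no margin=1876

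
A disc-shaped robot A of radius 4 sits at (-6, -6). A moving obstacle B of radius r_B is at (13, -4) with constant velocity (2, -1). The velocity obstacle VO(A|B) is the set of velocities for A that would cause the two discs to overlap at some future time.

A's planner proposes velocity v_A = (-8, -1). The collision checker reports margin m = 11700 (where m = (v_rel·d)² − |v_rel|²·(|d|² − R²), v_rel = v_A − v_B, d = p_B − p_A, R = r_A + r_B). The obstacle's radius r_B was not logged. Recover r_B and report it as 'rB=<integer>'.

m = 11700
d = (19, 2);  v_rel = (-10, 0),  |v_rel|² = 100
v_rel×d = (-10)·(2) − (0)·(19) = -20
since m = R²·100 − (-20)²:  R² = (400 + 11700) / 100 = 121
R = √121 = 11  ⇒  r_B = 11 − 4 = 7

rB=7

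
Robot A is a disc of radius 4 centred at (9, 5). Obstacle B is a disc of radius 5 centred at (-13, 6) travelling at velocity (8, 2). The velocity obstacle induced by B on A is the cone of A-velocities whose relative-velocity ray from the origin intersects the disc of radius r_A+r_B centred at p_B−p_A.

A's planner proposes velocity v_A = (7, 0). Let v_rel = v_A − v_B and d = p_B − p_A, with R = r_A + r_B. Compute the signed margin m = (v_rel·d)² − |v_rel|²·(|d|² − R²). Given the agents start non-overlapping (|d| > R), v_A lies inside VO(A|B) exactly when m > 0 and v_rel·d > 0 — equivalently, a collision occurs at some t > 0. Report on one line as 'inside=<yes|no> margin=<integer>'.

d = (-22, 1),  |d|² = 485;  R = 4+5 = 9,  c = 485−9² = 404
v_rel = (-1, -2),  |v_rel|² = 5;  v_rel·d = (-1)·(-22) + (-2)·(1) = 20
5·t² − 40·t + 404 = 0  ⇒  m = 20² − 5·404 = -1620
m = -1620 < 0,  v_rel·d = 20 > 0  ⇒  outside

inside=no margin=-1620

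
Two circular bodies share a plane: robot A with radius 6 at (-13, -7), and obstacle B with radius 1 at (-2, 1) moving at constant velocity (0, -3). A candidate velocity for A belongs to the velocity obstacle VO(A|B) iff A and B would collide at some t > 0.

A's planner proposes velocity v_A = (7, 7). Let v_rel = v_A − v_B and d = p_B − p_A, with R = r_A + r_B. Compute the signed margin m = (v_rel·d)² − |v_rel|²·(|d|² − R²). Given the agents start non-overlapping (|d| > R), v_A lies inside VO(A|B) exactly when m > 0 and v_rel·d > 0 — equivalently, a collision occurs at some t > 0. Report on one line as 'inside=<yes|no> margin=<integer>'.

d = (11, 8),  |d|² = 185;  R = 6+1 = 7,  c = 185−7² = 136
v_rel = (7, 10),  |v_rel|² = 149;  v_rel·d = (7)·(11) + (10)·(8) = 157
149·t² − 314·t + 136 = 0  ⇒  m = 157² − 149·136 = 4385
m = 4385 > 0,  v_rel·d = 157 > 0  ⇒  inside

inside=yes margin=4385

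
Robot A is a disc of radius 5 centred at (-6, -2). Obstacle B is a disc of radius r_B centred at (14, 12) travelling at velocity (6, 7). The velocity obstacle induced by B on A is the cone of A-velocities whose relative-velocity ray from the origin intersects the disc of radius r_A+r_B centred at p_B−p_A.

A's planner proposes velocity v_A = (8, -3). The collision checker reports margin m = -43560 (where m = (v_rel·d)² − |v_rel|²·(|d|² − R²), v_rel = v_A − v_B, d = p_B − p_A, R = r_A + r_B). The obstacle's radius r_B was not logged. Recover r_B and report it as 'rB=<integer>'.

m = -43560
d = (20, 14);  v_rel = (2, -10),  |v_rel|² = 104
v_rel×d = (2)·(14) − (-10)·(20) = 228
since m = R²·104 − 228²:  R² = (51984 + -43560) / 104 = 81
R = √81 = 9  ⇒  r_B = 9 − 5 = 4

rB=4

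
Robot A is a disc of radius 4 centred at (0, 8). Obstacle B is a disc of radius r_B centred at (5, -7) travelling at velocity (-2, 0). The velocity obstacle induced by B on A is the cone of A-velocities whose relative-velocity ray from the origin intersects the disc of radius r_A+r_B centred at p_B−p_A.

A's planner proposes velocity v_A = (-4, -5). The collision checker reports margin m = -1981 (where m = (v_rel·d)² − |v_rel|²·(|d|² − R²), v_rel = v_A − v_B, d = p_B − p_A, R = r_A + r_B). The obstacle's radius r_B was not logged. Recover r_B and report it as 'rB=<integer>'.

m = -1981
d = (5, -15);  v_rel = (-2, -5),  |v_rel|² = 29
v_rel×d = (-2)·(-15) − (-5)·(5) = 55
since m = R²·29 − 55²:  R² = (3025 + -1981) / 29 = 36
R = √36 = 6  ⇒  r_B = 6 − 4 = 2

rB=2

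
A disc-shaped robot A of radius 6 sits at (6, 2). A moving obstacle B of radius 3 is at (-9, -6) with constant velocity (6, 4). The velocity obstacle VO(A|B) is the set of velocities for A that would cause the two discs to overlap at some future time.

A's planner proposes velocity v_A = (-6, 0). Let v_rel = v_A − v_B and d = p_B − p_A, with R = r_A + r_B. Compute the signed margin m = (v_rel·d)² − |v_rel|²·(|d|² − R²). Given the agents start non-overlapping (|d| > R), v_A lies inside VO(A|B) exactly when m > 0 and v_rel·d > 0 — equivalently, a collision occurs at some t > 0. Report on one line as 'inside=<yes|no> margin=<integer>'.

d = (-15, -8),  |d|² = 289;  R = 6+3 = 9,  c = 289−9² = 208
v_rel = (-12, -4),  |v_rel|² = 160;  v_rel·d = (-12)·(-15) + (-4)·(-8) = 212
160·t² − 424·t + 208 = 0  ⇒  m = 212² − 160·208 = 11664
m = 11664 > 0,  v_rel·d = 212 > 0  ⇒  inside

inside=yes margin=11664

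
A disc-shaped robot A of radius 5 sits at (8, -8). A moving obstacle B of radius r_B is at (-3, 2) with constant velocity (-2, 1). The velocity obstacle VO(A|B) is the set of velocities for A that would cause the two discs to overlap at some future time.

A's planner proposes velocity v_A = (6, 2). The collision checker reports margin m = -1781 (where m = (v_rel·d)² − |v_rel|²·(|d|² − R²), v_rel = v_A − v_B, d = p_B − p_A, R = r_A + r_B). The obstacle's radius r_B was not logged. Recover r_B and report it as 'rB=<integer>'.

m = -1781
d = (-11, 10);  v_rel = (8, 1),  |v_rel|² = 65
v_rel×d = (8)·(10) − (1)·(-11) = 91
since m = R²·65 − 91²:  R² = (8281 + -1781) / 65 = 100
R = √100 = 10  ⇒  r_B = 10 − 5 = 5

rB=5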